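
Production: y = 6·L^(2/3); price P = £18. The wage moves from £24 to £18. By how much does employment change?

ΔL = 37

From P·MP_L = w with MP_L = 4·L^(-1/3), the labor demand is L(w) = (72/w)^(3).
At w = 24: L = 27. At w = 18: L = 64.
ΔL = 64 − 27 = 37.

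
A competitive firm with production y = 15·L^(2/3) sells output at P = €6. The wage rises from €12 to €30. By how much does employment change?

From P·MP_L = w with MP_L = 10·L^(-1/3), the labor demand is L(w) = (60/w)^(3).
At w = 12: L = 125. At w = 30: L = 8.
ΔL = 8 − 125 = -117.

ΔL = -117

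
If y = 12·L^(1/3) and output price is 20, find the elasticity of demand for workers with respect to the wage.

MP_L = (1/3)·12·L^(-2/3), so P·MP_L = w gives 80·L^(-2/3) = w.
Solving, L(w) = (80/w)^(3/2). This is a constant-elasticity form: L ∝ w^(−3/2), so ε = −3/2.

ε = -1.5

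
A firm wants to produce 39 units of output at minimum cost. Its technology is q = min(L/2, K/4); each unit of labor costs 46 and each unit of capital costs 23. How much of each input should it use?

With a fixed-proportions technology, the cost-minimizing bundle uses no slack in either input: L/2 = K/4 = q.
So L = 2·39 = 78 and K = 4·39 = 156.

L* = 78, K* = 156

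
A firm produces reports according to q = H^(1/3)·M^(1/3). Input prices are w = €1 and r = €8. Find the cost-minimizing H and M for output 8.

H* = 64, M* = 8

Cost minimization requires the marginal rate of technical substitution to equal the input-price ratio: MP_H/MP_M = w/r.
Here MP_H/MP_M = (1/3)·(M/H)/(1/3) = (M/H). Setting this equal to 1/8 = 0.125 gives M = 0.125H.
Substituting into q = 8: H^(1/3)·(0.125H)^(1/3) = 8.
Solving, H = 64 and M = 8.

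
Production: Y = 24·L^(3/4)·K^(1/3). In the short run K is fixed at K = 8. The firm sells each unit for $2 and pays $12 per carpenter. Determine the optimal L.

With K = 8, MP_L = (3/4)·24·L^(-1/4)·8^(1/3) = 36·L^(-1/4).
Profit maximization for a price taker requires P·MP_L = w: 2·36·L^(-1/4) = 12.
So L^(-1/4) = 1/6, which gives L = 1296.

L* = 1296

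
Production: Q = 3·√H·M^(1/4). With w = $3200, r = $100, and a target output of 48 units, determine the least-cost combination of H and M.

Cost minimization requires the marginal rate of technical substitution to equal the input-price ratio: MP_H/MP_M = w/r.
Here MP_H/MP_M = (1/2)·(M/H)/(1/4) = 2·(M/H). Setting this equal to 3200/100 = 32 gives M = 16H.
Substituting into Q = 48: 3·H^(1/2)·(16H)^(1/4) = 48.
Solving, H = 16 and M = 256.

H* = 16, M* = 256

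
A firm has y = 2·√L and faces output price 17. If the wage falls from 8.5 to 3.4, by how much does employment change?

From P·MP_L = w with MP_L = L^(-1/2), the labor demand is L(w) = (17/w)^(2).
At w = 8.5: L = 4. At w = 3.4: L = 25.
ΔL = 25 − 4 = 21.

ΔL = 21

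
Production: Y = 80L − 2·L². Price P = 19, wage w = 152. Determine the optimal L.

The marginal product of L is MP_L = 80 − 4L.
A price-taking firm hires until the value of the marginal product equals the wage: P·MP_L = w, so 19·(80 − 4L) = 152.
Then 80 − 4L = 8, giving L = 18.

L* = 18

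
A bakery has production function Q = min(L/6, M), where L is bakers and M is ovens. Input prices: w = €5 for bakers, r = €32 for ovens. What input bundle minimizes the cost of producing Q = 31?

With a fixed-proportions technology, the cost-minimizing bundle uses no slack in either input: L/6 = M = Q.
So L = 6·31 = 186 and M = 31.

L* = 186, M* = 31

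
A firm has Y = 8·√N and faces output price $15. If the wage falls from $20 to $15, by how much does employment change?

From P·MP_N = w with MP_N = 4·N^(-1/2), the labor demand is N(w) = (60/w)^(2).
At w = 20: N = 9. At w = 15: N = 16.
ΔN = 16 − 9 = 7.

ΔN = 7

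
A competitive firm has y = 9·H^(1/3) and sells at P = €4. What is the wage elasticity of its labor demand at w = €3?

MP_H = (1/3)·9·H^(-2/3), so P·MP_H = w gives 12·H^(-2/3) = w.
Solving, H(w) = (12/w)^(3/2). This is a constant-elasticity form: H ∝ w^(−3/2), so ε = −3/2.

ε = -1.5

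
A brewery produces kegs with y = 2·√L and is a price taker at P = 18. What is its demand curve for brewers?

L(w) = 324/w²

MP_L = (1/2)·2·L^(-1/2) = L^(-1/2).
Setting P·MP_L = w: 18·L^(-1/2) = w.
Solving for L: L^(-1/2) = w/18, so L = (18/w)^(2).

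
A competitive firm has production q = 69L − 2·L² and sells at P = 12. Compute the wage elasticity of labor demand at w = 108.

From P·MP_L = w with MP_L = 69 − 4L, labor demand is L(w) = (69 − w/12)/4.
dL/dw = −1/(48) = -1/48.
At w = 108, L = 15, so ε = (dL/dw)·(w/L) = (-1/48)·(108/15) = -0.15.

ε = -0.15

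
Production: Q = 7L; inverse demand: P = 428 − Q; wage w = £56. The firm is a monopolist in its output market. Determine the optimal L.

L* = 30

Marginal revenue from the inverse demand is MR = 428 − 2Q.
The marginal product is MP_L = 7.
A monopolist hires until marginal revenue product equals the wage: MR·MP_L = w.
(428 − 14L)·7 = 56, so L = 30.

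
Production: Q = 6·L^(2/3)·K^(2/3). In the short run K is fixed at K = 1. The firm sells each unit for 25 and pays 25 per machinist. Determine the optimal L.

L* = 64

With K = 1, MP_L = (2/3)·6·L^(-1/3)·1^(2/3) = 4·L^(-1/3).
Profit maximization for a price taker requires P·MP_L = w: 25·4·L^(-1/3) = 25.
So L^(-1/3) = 0.25, which gives L = 64.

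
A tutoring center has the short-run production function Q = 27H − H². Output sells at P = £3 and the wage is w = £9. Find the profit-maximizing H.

The marginal product of H is MP_H = 27 − 2H.
A price-taking firm hires until the value of the marginal product equals the wage: P·MP_H = w, so 3·(27 − 2H) = 9.
Then 27 − 2H = 3, giving H = 12.

H* = 12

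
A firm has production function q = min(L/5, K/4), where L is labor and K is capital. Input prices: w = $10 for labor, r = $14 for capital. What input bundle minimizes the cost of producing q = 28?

L* = 140, K* = 112

With a fixed-proportions technology, the cost-minimizing bundle uses no slack in either input: L/5 = K/4 = q.
So L = 5·28 = 140 and K = 4·28 = 112.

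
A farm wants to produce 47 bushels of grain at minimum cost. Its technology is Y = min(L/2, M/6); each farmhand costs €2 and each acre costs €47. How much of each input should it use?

L* = 94, M* = 282

With a fixed-proportions technology, the cost-minimizing bundle uses no slack in either input: L/2 = M/6 = Y.
So L = 2·47 = 94 and M = 6·47 = 282.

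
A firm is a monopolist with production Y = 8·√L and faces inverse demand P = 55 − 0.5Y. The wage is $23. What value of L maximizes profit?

Marginal revenue from the inverse demand is MR = 55 − Y.
The marginal product is MP_L = 4·L^(-1/2).
A monopolist hires until marginal revenue product equals the wage: MR·MP_L = w.
At L, Y = 8·√L. Substituting and solving: (55 − 8·√L)·4·L^(-1/2) = 23 gives L = 16.

L* = 16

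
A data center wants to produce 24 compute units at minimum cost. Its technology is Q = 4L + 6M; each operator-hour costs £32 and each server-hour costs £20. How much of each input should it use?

L* = 0, M* = 4

The inputs are perfect substitutes, so the firm uses whichever has the lower cost per unit of output.
Cost per unit of output via L is w/4 = 8; via M it is r/6 = 10/3. M is cheaper.
Producing Q = 24 with M alone: L = 0, M = 4.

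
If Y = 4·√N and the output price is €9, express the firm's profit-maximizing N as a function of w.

N(w) = 324/w²

MP_N = (1/2)·4·N^(-1/2) = 2·N^(-1/2).
Setting P·MP_N = w: 18·N^(-1/2) = w.
Solving for N: N^(-1/2) = w/18, so N = (18/w)^(2).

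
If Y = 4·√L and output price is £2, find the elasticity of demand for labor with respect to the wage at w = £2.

MP_L = (1/2)·4·L^(-1/2), so P·MP_L = w gives 4·L^(-1/2) = w.
Solving, L(w) = (4/w)^(2). This is a constant-elasticity form: L ∝ w^(−2), so ε = −2.

ε = -2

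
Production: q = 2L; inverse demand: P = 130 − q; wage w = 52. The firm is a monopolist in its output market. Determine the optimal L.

Marginal revenue from the inverse demand is MR = 130 − 2q.
The marginal product is MP_L = 2.
A monopolist hires until marginal revenue product equals the wage: MR·MP_L = w.
(130 − 4L)·2 = 52, so L = 26.

L* = 26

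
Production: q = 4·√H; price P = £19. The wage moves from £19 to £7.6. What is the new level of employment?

H* = 25

From P·MP_H = w with MP_H = 2·H^(-1/2), the labor demand is H(w) = (38/w)^(2).
At w = 19: H = 4. At w = 7.6: H = 25.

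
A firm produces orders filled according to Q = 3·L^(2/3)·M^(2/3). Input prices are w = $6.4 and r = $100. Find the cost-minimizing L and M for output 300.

L* = 125, M* = 8

Cost minimization requires the marginal rate of technical substitution to equal the input-price ratio: MP_L/MP_M = w/r.
Here MP_L/MP_M = (2/3)·(M/L)/(2/3) = (M/L). Setting this equal to 6.4/100 = 0.064 gives M = 0.064L.
Substituting into Q = 300: 3·L^(2/3)·(0.064L)^(2/3) = 300.
Solving, L = 125 and M = 8.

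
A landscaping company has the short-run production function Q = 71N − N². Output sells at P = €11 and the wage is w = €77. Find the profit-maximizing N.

N* = 32

The marginal product of N is MP_N = 71 − 2N.
A price-taking firm hires until the value of the marginal product equals the wage: P·MP_N = w, so 11·(71 − 2N) = 77.
Then 71 − 2N = 7, giving N = 32.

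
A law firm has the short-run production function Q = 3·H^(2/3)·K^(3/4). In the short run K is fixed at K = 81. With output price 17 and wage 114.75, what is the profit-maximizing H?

H* = 512

With K = 81, MP_H = (2/3)·3·H^(-1/3)·81^(3/4) = 54·H^(-1/3).
Profit maximization for a price taker requires P·MP_H = w: 17·54·H^(-1/3) = 114.75.
So H^(-1/3) = 0.125, which gives H = 512.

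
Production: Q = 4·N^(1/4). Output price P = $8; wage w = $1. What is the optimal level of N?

MP_N = (1/4)·4·N^(-3/4) = N^(-3/4).
Profit maximization for a price taker requires P·MP_N = w: 8·N^(-3/4) = 1.
So N^(-3/4) = 0.125, which gives N = 16.

N* = 16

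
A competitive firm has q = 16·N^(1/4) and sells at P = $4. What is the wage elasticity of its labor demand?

ε = -4/3

MP_N = (1/4)·16·N^(-3/4), so P·MP_N = w gives 16·N^(-3/4) = w.
Solving, N(w) = (16/w)^(4/3). This is a constant-elasticity form: N ∝ w^(−4/3), so ε = −4/3.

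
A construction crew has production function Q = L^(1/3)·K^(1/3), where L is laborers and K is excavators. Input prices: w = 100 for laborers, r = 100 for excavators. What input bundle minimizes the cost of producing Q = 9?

Cost minimization requires the marginal rate of technical substitution to equal the input-price ratio: MP_L/MP_K = w/r.
Here MP_L/MP_K = (1/3)·(K/L)/(1/3) = (K/L). Setting this equal to 100/100 = 1 gives K = L.
Substituting into Q = 9: L^(1/3)·(L)^(1/3) = 9.
Solving, L = 27 and K = 27.

L* = 27, K* = 27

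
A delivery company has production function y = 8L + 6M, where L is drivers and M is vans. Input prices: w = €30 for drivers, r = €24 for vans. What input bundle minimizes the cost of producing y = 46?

The inputs are perfect substitutes, so the firm uses whichever has the lower cost per unit of output.
Cost per unit of output via L is w/8 = 3.75; via M it is r/6 = 4. L is cheaper.
Producing y = 46 with L alone: L = 5.75, M = 0.

L* = 5.75, M* = 0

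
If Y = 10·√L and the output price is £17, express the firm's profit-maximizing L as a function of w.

MP_L = (1/2)·10·L^(-1/2) = 5·L^(-1/2).
Setting P·MP_L = w: 85·L^(-1/2) = w.
Solving for L: L^(-1/2) = w/85, so L = (85/w)^(2).

L(w) = 7225/w²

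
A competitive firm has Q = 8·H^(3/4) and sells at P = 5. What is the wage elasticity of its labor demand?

ε = -4

MP_H = (3/4)·8·H^(-1/4), so P·MP_H = w gives 30·H^(-1/4) = w.
Solving, H(w) = (30/w)^(4). This is a constant-elasticity form: H ∝ w^(−4), so ε = −4.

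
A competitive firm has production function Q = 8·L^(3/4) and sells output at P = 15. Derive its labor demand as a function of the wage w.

MP_L = (3/4)·8·L^(-1/4) = 6·L^(-1/4).
Setting P·MP_L = w: 90·L^(-1/4) = w.
Solving for L: L^(-1/4) = w/90, so L = (90/w)^(4).

L(w) = (90/w)^(4)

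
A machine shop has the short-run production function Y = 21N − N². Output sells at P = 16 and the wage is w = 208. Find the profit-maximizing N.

The marginal product of N is MP_N = 21 − 2N.
A price-taking firm hires until the value of the marginal product equals the wage: P·MP_N = w, so 16·(21 − 2N) = 208.
Then 21 − 2N = 13, giving N = 4.

N* = 4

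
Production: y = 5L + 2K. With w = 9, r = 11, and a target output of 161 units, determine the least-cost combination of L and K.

The inputs are perfect substitutes, so the firm uses whichever has the lower cost per unit of output.
Cost per unit of output via L is w/5 = 1.8; via K it is r/2 = 5.5. L is cheaper.
Producing y = 161 with L alone: L = 32.2, K = 0.

L* = 32.2, K* = 0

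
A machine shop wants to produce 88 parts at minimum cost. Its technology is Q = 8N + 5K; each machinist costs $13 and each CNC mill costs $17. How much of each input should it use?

The inputs are perfect substitutes, so the firm uses whichever has the lower cost per unit of output.
Cost per unit of output via N is w/8 = 1.625; via K it is r/5 = 3.4. N is cheaper.
Producing Q = 88 with N alone: N = 11, K = 0.

N* = 11, K* = 0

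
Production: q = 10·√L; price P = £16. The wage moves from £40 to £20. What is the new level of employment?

From P·MP_L = w with MP_L = 5·L^(-1/2), the labor demand is L(w) = (80/w)^(2).
At w = 40: L = 4. At w = 20: L = 16.

L* = 16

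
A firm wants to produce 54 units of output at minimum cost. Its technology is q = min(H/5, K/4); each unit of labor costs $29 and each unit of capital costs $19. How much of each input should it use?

H* = 270, K* = 216

With a fixed-proportions technology, the cost-minimizing bundle uses no slack in either input: H/5 = K/4 = q.
So H = 5·54 = 270 and K = 4·54 = 216.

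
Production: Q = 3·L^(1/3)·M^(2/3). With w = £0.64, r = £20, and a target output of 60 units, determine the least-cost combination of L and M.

L* = 125, M* = 8

Cost minimization requires the marginal rate of technical substitution to equal the input-price ratio: MP_L/MP_M = w/r.
Here MP_L/MP_M = (1/3)·(M/L)/(2/3) = 0.5·(M/L). Setting this equal to 0.64/20 = 0.032 gives M = 0.064L.
Substituting into Q = 60: 3·L^(1/3)·(0.064L)^(2/3) = 60.
Solving, L = 125 and M = 8.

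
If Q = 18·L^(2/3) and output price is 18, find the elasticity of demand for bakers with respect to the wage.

MP_L = (2/3)·18·L^(-1/3), so P·MP_L = w gives 216·L^(-1/3) = w.
Solving, L(w) = (216/w)^(3). This is a constant-elasticity form: L ∝ w^(−3), so ε = −3.

ε = -3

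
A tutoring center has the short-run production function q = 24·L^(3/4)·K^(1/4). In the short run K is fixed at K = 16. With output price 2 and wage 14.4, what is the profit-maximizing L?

L* = 625

With K = 16, MP_L = (3/4)·24·L^(-1/4)·16^(1/4) = 36·L^(-1/4).
Profit maximization for a price taker requires P·MP_L = w: 2·36·L^(-1/4) = 14.4.
So L^(-1/4) = 0.2, which gives L = 625.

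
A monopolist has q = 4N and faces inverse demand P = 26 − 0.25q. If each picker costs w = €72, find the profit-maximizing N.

N* = 4

Marginal revenue from the inverse demand is MR = 26 − 0.5q.
The marginal product is MP_N = 4.
A monopolist hires until marginal revenue product equals the wage: MR·MP_N = w.
(26 − 2N)·4 = 72, so N = 4.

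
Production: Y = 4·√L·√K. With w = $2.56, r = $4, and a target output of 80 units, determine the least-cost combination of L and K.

L* = 25, K* = 16

Cost minimization requires the marginal rate of technical substitution to equal the input-price ratio: MP_L/MP_K = w/r.
Here MP_L/MP_K = (1/2)·(K/L)/(1/2) = (K/L). Setting this equal to 2.56/4 = 0.64 gives K = 0.64L.
Substituting into Y = 80: 4·L^(1/2)·(0.64L)^(1/2) = 80.
Solving, L = 25 and K = 16.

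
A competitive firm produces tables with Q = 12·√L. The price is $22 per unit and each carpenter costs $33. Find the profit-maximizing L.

L* = 16

MP_L = (1/2)·12·L^(-1/2) = 6·L^(-1/2).
Profit maximization for a price taker requires P·MP_L = w: 22·6·L^(-1/2) = 33.
So L^(-1/2) = 0.25, which gives L = 16.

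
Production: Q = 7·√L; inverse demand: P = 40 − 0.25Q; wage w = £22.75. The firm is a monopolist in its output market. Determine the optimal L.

Marginal revenue from the inverse demand is MR = 40 − 0.5Q.
The marginal product is MP_L = 3.5·L^(-1/2).
A monopolist hires until marginal revenue product equals the wage: MR·MP_L = w.
At L, Q = 7·√L. Substituting and solving: (40 − 3.5·√L)·3.5·L^(-1/2) = 22.75 gives L = 16.

L* = 16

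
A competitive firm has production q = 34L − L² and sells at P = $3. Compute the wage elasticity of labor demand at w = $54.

From P·MP_L = w with MP_L = 34 − 2L, labor demand is L(w) = (34 − w/3)/2.
dL/dw = −1/(6) = -1/6.
At w = 54, L = 8, so ε = (dL/dw)·(w/L) = (-1/6)·(54/8) = -1.125.

ε = -1.125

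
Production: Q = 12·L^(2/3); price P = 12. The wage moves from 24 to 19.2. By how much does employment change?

ΔL = 61

From P·MP_L = w with MP_L = 8·L^(-1/3), the labor demand is L(w) = (96/w)^(3).
At w = 24: L = 64. At w = 19.2: L = 125.
ΔL = 125 − 64 = 61.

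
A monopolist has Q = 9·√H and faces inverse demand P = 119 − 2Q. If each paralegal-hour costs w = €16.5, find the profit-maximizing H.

H* = 9

Marginal revenue from the inverse demand is MR = 119 − 4Q.
The marginal product is MP_H = 4.5·H^(-1/2).
A monopolist hires until marginal revenue product equals the wage: MR·MP_H = w.
At H, Q = 9·√H. Substituting and solving: (119 − 36·√H)·4.5·H^(-1/2) = 16.5 gives H = 9.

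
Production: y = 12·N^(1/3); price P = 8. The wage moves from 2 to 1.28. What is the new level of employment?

N* = 125

From P·MP_N = w with MP_N = 4·N^(-2/3), the labor demand is N(w) = (32/w)^(3/2).
At w = 2: N = 64. At w = 1.28: N = 125.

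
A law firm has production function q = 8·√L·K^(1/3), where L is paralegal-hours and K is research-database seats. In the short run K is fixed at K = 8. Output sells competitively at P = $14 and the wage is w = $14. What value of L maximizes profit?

L* = 64

With K = 8, MP_L = (1/2)·8·L^(-1/2)·8^(1/3) = 8·L^(-1/2).
Profit maximization for a price taker requires P·MP_L = w: 14·8·L^(-1/2) = 14.
So L^(-1/2) = 0.125, which gives L = 64.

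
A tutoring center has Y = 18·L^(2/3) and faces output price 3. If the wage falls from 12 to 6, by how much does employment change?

From P·MP_L = w with MP_L = 12·L^(-1/3), the labor demand is L(w) = (36/w)^(3).
At w = 12: L = 27. At w = 6: L = 216.
ΔL = 216 − 27 = 189.

ΔL = 189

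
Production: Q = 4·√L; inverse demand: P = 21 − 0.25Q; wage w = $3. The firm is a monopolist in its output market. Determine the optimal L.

Marginal revenue from the inverse demand is MR = 21 − 0.5Q.
The marginal product is MP_L = 2·L^(-1/2).
A monopolist hires until marginal revenue product equals the wage: MR·MP_L = w.
At L, Q = 4·√L. Substituting and solving: (21 − 2·√L)·2·L^(-1/2) = 3 gives L = 36.

L* = 36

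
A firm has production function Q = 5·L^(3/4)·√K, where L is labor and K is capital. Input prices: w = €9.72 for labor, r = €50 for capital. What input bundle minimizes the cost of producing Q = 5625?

Cost minimization requires the marginal rate of technical substitution to equal the input-price ratio: MP_L/MP_K = w/r.
Here MP_L/MP_K = (3/4)·(K/L)/(1/2) = 1.5·(K/L). Setting this equal to 9.72/50 = 0.1944 gives K = 0.1296L.
Substituting into Q = 5625: 5·L^(3/4)·(0.1296L)^(1/2) = 5625.
Solving, L = 625 and K = 81.

L* = 625, K* = 81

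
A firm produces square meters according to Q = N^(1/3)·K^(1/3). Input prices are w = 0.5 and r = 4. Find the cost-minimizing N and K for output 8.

N* = 64, K* = 8

Cost minimization requires the marginal rate of technical substitution to equal the input-price ratio: MP_N/MP_K = w/r.
Here MP_N/MP_K = (1/3)·(K/N)/(1/3) = (K/N). Setting this equal to 0.5/4 = 0.125 gives K = 0.125N.
Substituting into Q = 8: N^(1/3)·(0.125N)^(1/3) = 8.
Solving, N = 64 and K = 8.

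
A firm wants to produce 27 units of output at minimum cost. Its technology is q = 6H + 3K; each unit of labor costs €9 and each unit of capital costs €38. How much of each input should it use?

H* = 4.5, K* = 0

The inputs are perfect substitutes, so the firm uses whichever has the lower cost per unit of output.
Cost per unit of output via H is w/6 = 1.5; via K it is r/3 = 38/3. H is cheaper.
Producing q = 27 with H alone: H = 4.5, K = 0.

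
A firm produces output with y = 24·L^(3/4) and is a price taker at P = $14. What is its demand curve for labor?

MP_L = (3/4)·24·L^(-1/4) = 18·L^(-1/4).
Setting P·MP_L = w: 252·L^(-1/4) = w.
Solving for L: L^(-1/4) = w/252, so L = (252/w)^(4).

L(w) = (252/w)^(4)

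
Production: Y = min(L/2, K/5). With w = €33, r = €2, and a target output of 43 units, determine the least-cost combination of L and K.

With a fixed-proportions technology, the cost-minimizing bundle uses no slack in either input: L/2 = K/5 = Y.
So L = 2·43 = 86 and K = 5·43 = 215.

L* = 86, K* = 215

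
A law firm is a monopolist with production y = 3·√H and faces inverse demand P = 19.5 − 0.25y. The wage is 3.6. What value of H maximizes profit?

Marginal revenue from the inverse demand is MR = 19.5 − 0.5y.
The marginal product is MP_H = 1.5·H^(-1/2).
A monopolist hires until marginal revenue product equals the wage: MR·MP_H = w.
At H, y = 3·√H. Substituting and solving: (19.5 − 1.5·√H)·1.5·H^(-1/2) = 3.6 gives H = 25.

H* = 25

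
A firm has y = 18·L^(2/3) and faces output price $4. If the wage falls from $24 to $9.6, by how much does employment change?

From P·MP_L = w with MP_L = 12·L^(-1/3), the labor demand is L(w) = (48/w)^(3).
At w = 24: L = 8. At w = 9.6: L = 125.
ΔL = 125 − 8 = 117.

ΔL = 117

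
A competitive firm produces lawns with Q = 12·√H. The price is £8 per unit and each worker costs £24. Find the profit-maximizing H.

H* = 4

MP_H = (1/2)·12·H^(-1/2) = 6·H^(-1/2).
Profit maximization for a price taker requires P·MP_H = w: 8·6·H^(-1/2) = 24.
So H^(-1/2) = 0.5, which gives H = 4.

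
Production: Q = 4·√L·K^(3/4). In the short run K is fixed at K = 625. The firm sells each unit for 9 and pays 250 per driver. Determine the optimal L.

L* = 81

With K = 625, MP_L = (1/2)·4·L^(-1/2)·625^(3/4) = 250·L^(-1/2).
Profit maximization for a price taker requires P·MP_L = w: 9·250·L^(-1/2) = 250.
So L^(-1/2) = 1/9, which gives L = 81.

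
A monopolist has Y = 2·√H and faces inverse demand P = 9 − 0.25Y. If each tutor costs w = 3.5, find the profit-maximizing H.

Marginal revenue from the inverse demand is MR = 9 − 0.5Y.
The marginal product is MP_H = H^(-1/2).
A monopolist hires until marginal revenue product equals the wage: MR·MP_H = w.
At H, Y = 2·√H. Substituting and solving: (9 − √H)·H^(-1/2) = 3.5 gives H = 4.

H* = 4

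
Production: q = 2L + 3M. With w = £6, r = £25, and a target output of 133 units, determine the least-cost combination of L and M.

L* = 66.5, M* = 0

The inputs are perfect substitutes, so the firm uses whichever has the lower cost per unit of output.
Cost per unit of output via L is w/2 = 3; via M it is r/3 = 25/3. L is cheaper.
Producing q = 133 with L alone: L = 66.5, M = 0.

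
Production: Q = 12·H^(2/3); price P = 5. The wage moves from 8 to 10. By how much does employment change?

ΔH = -61

From P·MP_H = w with MP_H = 8·H^(-1/3), the labor demand is H(w) = (40/w)^(3).
At w = 8: H = 125. At w = 10: H = 64.
ΔH = 64 − 125 = -61.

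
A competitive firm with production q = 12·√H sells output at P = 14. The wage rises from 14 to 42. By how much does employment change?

From P·MP_H = w with MP_H = 6·H^(-1/2), the labor demand is H(w) = (84/w)^(2).
At w = 14: H = 36. At w = 42: H = 4.
ΔH = 4 − 36 = -32.

ΔH = -32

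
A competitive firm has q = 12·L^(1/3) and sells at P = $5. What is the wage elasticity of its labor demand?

MP_L = (1/3)·12·L^(-2/3), so P·MP_L = w gives 20·L^(-2/3) = w.
Solving, L(w) = (20/w)^(3/2). This is a constant-elasticity form: L ∝ w^(−3/2), so ε = −3/2.

ε = -1.5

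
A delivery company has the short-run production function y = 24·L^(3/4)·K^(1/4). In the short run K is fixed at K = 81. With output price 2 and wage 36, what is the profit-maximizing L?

L* = 81

With K = 81, MP_L = (3/4)·24·L^(-1/4)·81^(1/4) = 54·L^(-1/4).
Profit maximization for a price taker requires P·MP_L = w: 2·54·L^(-1/4) = 36.
So L^(-1/4) = 1/3, which gives L = 81.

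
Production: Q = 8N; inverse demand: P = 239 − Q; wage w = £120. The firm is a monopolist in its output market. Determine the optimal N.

Marginal revenue from the inverse demand is MR = 239 − 2Q.
The marginal product is MP_N = 8.
A monopolist hires until marginal revenue product equals the wage: MR·MP_N = w.
(239 − 16N)·8 = 120, so N = 14.

N* = 14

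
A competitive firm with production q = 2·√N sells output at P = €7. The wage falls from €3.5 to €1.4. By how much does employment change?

From P·MP_N = w with MP_N = N^(-1/2), the labor demand is N(w) = (7/w)^(2).
At w = 3.5: N = 4. At w = 1.4: N = 25.
ΔN = 25 − 4 = 21.

ΔN = 21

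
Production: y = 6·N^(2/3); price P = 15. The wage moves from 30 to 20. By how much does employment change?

From P·MP_N = w with MP_N = 4·N^(-1/3), the labor demand is N(w) = (60/w)^(3).
At w = 30: N = 8. At w = 20: N = 27.
ΔN = 27 − 8 = 19.

ΔN = 19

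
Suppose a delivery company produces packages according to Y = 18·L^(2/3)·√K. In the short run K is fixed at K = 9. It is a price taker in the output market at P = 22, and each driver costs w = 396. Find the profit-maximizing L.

L* = 8

With K = 9, MP_L = (2/3)·18·L^(-1/3)·9^(1/2) = 36·L^(-1/3).
Profit maximization for a price taker requires P·MP_L = w: 22·36·L^(-1/3) = 396.
So L^(-1/3) = 0.5, which gives L = 8.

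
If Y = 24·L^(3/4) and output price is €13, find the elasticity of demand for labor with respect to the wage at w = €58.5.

MP_L = (3/4)·24·L^(-1/4), so P·MP_L = w gives 234·L^(-1/4) = w.
Solving, L(w) = (234/w)^(4). This is a constant-elasticity form: L ∝ w^(−4), so ε = −4.

ε = -4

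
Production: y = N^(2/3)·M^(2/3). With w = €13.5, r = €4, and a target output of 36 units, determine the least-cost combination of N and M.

N* = 8, M* = 27

Cost minimization requires the marginal rate of technical substitution to equal the input-price ratio: MP_N/MP_M = w/r.
Here MP_N/MP_M = (2/3)·(M/N)/(2/3) = (M/N). Setting this equal to 13.5/4 = 3.375 gives M = 3.375N.
Substituting into y = 36: N^(2/3)·(3.375N)^(2/3) = 36.
Solving, N = 8 and M = 27.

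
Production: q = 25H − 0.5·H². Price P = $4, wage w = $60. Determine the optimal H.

H* = 10

The marginal product of H is MP_H = 25 − H.
A price-taking firm hires until the value of the marginal product equals the wage: P·MP_H = w, so 4·(25 − H) = 60.
Then 25 − H = 15, giving H = 10.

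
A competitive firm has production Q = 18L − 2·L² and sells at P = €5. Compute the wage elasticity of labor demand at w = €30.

From P·MP_L = w with MP_L = 18 − 4L, labor demand is L(w) = (18 − w/5)/4.
dL/dw = −1/(20) = -0.05.
At w = 30, L = 3, so ε = (dL/dw)·(w/L) = (-0.05)·(30/3) = -0.5.

ε = -0.5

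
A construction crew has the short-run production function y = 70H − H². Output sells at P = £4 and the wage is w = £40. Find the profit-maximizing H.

The marginal product of H is MP_H = 70 − 2H.
A price-taking firm hires until the value of the marginal product equals the wage: P·MP_H = w, so 4·(70 − 2H) = 40.
Then 70 − 2H = 10, giving H = 30.

H* = 30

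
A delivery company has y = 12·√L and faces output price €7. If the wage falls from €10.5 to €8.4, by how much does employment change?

From P·MP_L = w with MP_L = 6·L^(-1/2), the labor demand is L(w) = (42/w)^(2).
At w = 10.5: L = 16. At w = 8.4: L = 25.
ΔL = 25 − 16 = 9.

ΔL = 9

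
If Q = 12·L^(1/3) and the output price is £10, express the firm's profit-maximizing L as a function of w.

L(w) = (40/w)^(3/2)

MP_L = (1/3)·12·L^(-2/3) = 4·L^(-2/3).
Setting P·MP_L = w: 40·L^(-2/3) = w.
Solving for L: L^(-2/3) = w/40, so L = (40/w)^(3/2).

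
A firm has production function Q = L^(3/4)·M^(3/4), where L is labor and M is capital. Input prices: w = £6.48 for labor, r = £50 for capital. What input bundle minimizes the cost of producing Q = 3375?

Cost minimization requires the marginal rate of technical substitution to equal the input-price ratio: MP_L/MP_M = w/r.
Here MP_L/MP_M = (3/4)·(M/L)/(3/4) = (M/L). Setting this equal to 6.48/50 = 0.1296 gives M = 0.1296L.
Substituting into Q = 3375: L^(3/4)·(0.1296L)^(3/4) = 3375.
Solving, L = 625 and M = 81.

L* = 625, M* = 81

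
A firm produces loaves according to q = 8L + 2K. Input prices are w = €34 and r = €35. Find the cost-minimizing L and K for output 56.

L* = 7, K* = 0

The inputs are perfect substitutes, so the firm uses whichever has the lower cost per unit of output.
Cost per unit of output via L is w/8 = 4.25; via K it is r/2 = 17.5. L is cheaper.
Producing q = 56 with L alone: L = 7, K = 0.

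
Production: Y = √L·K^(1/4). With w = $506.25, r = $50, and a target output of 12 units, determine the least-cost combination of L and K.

Cost minimization requires the marginal rate of technical substitution to equal the input-price ratio: MP_L/MP_K = w/r.
Here MP_L/MP_K = (1/2)·(K/L)/(1/4) = 2·(K/L). Setting this equal to 506.25/50 = 10.125 gives K = 5.0625L.
Substituting into Y = 12: L^(1/2)·(5.0625L)^(1/4) = 12.
Solving, L = 16 and K = 81.

L* = 16, K* = 81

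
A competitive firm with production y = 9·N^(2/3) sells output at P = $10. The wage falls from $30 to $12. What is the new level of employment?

From P·MP_N = w with MP_N = 6·N^(-1/3), the labor demand is N(w) = (60/w)^(3).
At w = 30: N = 8. At w = 12: N = 125.

N* = 125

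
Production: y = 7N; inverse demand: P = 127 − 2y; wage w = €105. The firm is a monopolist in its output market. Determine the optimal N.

Marginal revenue from the inverse demand is MR = 127 − 4y.
The marginal product is MP_N = 7.
A monopolist hires until marginal revenue product equals the wage: MR·MP_N = w.
(127 − 28N)·7 = 105, so N = 4.

N* = 4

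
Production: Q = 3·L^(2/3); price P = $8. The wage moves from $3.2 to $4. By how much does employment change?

ΔL = -61

From P·MP_L = w with MP_L = 2·L^(-1/3), the labor demand is L(w) = (16/w)^(3).
At w = 3.2: L = 125. At w = 4: L = 64.
ΔL = 64 − 125 = -61.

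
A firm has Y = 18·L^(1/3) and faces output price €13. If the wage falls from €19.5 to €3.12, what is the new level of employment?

L* = 125

From P·MP_L = w with MP_L = 6·L^(-2/3), the labor demand is L(w) = (78/w)^(3/2).
At w = 19.5: L = 8. At w = 3.12: L = 125.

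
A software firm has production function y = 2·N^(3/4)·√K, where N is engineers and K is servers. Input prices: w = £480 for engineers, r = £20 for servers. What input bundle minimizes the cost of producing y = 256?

Cost minimization requires the marginal rate of technical substitution to equal the input-price ratio: MP_N/MP_K = w/r.
Here MP_N/MP_K = (3/4)·(K/N)/(1/2) = 1.5·(K/N). Setting this equal to 480/20 = 24 gives K = 16N.
Substituting into y = 256: 2·N^(3/4)·(16N)^(1/2) = 256.
Solving, N = 16 and K = 256.

N* = 16, K* = 256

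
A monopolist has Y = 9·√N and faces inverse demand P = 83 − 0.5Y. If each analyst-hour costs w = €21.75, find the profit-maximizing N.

Marginal revenue from the inverse demand is MR = 83 − Y.
The marginal product is MP_N = 4.5·N^(-1/2).
A monopolist hires until marginal revenue product equals the wage: MR·MP_N = w.
At N, Y = 9·√N. Substituting and solving: (83 − 9·√N)·4.5·N^(-1/2) = 21.75 gives N = 36.

N* = 36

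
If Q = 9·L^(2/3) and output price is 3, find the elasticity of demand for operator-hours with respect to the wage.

ε = -3

MP_L = (2/3)·9·L^(-1/3), so P·MP_L = w gives 18·L^(-1/3) = w.
Solving, L(w) = (18/w)^(3). This is a constant-elasticity form: L ∝ w^(−3), so ε = −3.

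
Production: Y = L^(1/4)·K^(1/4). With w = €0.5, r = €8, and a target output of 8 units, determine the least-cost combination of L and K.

Cost minimization requires the marginal rate of technical substitution to equal the input-price ratio: MP_L/MP_K = w/r.
Here MP_L/MP_K = (1/4)·(K/L)/(1/4) = (K/L). Setting this equal to 0.5/8 = 0.0625 gives K = 0.0625L.
Substituting into Y = 8: L^(1/4)·(0.0625L)^(1/4) = 8.
Solving, L = 256 and K = 16.

L* = 256, K* = 16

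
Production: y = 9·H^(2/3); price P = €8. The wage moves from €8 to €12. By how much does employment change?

From P·MP_H = w with MP_H = 6·H^(-1/3), the labor demand is H(w) = (48/w)^(3).
At w = 8: H = 216. At w = 12: H = 64.
ΔH = 64 − 216 = -152.

ΔH = -152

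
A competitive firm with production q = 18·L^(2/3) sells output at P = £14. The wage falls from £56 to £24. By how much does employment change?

ΔL = 316

From P·MP_L = w with MP_L = 12·L^(-1/3), the labor demand is L(w) = (168/w)^(3).
At w = 56: L = 27. At w = 24: L = 343.
ΔL = 343 − 27 = 316.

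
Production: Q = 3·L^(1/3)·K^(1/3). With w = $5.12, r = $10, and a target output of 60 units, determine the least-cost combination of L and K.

L* = 125, K* = 64

Cost minimization requires the marginal rate of technical substitution to equal the input-price ratio: MP_L/MP_K = w/r.
Here MP_L/MP_K = (1/3)·(K/L)/(1/3) = (K/L). Setting this equal to 5.12/10 = 0.512 gives K = 0.512L.
Substituting into Q = 60: 3·L^(1/3)·(0.512L)^(1/3) = 60.
Solving, L = 125 and K = 64.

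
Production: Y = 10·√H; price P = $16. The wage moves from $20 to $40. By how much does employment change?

From P·MP_H = w with MP_H = 5·H^(-1/2), the labor demand is H(w) = (80/w)^(2).
At w = 20: H = 16. At w = 40: H = 4.
ΔH = 4 − 16 = -12.

ΔH = -12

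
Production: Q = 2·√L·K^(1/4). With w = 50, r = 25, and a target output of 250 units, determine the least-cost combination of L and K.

L* = 625, K* = 625

Cost minimization requires the marginal rate of technical substitution to equal the input-price ratio: MP_L/MP_K = w/r.
Here MP_L/MP_K = (1/2)·(K/L)/(1/4) = 2·(K/L). Setting this equal to 50/25 = 2 gives K = L.
Substituting into Q = 250: 2·L^(1/2)·(L)^(1/4) = 250.
Solving, L = 625 and K = 625.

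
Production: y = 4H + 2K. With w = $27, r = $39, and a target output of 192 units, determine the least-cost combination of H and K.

The inputs are perfect substitutes, so the firm uses whichever has the lower cost per unit of output.
Cost per unit of output via H is w/4 = 6.75; via K it is r/2 = 19.5. H is cheaper.
Producing y = 192 with H alone: H = 48, K = 0.

H* = 48, K* = 0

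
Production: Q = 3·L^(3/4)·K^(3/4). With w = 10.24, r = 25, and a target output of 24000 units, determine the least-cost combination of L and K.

L* = 625, K* = 256

Cost minimization requires the marginal rate of technical substitution to equal the input-price ratio: MP_L/MP_K = w/r.
Here MP_L/MP_K = (3/4)·(K/L)/(3/4) = (K/L). Setting this equal to 10.24/25 = 0.4096 gives K = 0.4096L.
Substituting into Q = 24000: 3·L^(3/4)·(0.4096L)^(3/4) = 24000.
Solving, L = 625 and K = 256.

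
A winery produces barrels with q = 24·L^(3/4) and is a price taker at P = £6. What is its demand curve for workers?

MP_L = (3/4)·24·L^(-1/4) = 18·L^(-1/4).
Setting P·MP_L = w: 108·L^(-1/4) = w.
Solving for L: L^(-1/4) = w/108, so L = (108/w)^(4).

L(w) = (108/w)^(4)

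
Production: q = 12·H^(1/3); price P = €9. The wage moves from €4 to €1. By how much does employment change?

ΔH = 189

From P·MP_H = w with MP_H = 4·H^(-2/3), the labor demand is H(w) = (36/w)^(3/2).
At w = 4: H = 27. At w = 1: H = 216.
ΔH = 216 − 27 = 189.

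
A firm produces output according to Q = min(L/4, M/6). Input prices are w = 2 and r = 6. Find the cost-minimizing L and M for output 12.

L* = 48, M* = 72

With a fixed-proportions technology, the cost-minimizing bundle uses no slack in either input: L/4 = M/6 = Q.
So L = 4·12 = 48 and M = 6·12 = 72.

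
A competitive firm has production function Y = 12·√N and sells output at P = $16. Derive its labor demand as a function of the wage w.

N(w) = 9216/w²

MP_N = (1/2)·12·N^(-1/2) = 6·N^(-1/2).
Setting P·MP_N = w: 96·N^(-1/2) = w.
Solving for N: N^(-1/2) = w/96, so N = (96/w)^(2).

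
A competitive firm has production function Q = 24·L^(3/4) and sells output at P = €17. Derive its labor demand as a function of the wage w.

L(w) = (306/w)^(4)

MP_L = (3/4)·24·L^(-1/4) = 18·L^(-1/4).
Setting P·MP_L = w: 306·L^(-1/4) = w.
Solving for L: L^(-1/4) = w/306, so L = (306/w)^(4).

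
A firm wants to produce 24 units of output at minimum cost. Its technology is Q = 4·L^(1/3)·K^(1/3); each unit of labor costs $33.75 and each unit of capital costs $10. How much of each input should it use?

Cost minimization requires the marginal rate of technical substitution to equal the input-price ratio: MP_L/MP_K = w/r.
Here MP_L/MP_K = (1/3)·(K/L)/(1/3) = (K/L). Setting this equal to 33.75/10 = 3.375 gives K = 3.375L.
Substituting into Q = 24: 4·L^(1/3)·(3.375L)^(1/3) = 24.
Solving, L = 8 and K = 27.

L* = 8, K* = 27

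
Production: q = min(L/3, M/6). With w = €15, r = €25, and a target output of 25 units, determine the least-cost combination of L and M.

With a fixed-proportions technology, the cost-minimizing bundle uses no slack in either input: L/3 = M/6 = q.
So L = 3·25 = 75 and M = 6·25 = 150.

L* = 75, M* = 150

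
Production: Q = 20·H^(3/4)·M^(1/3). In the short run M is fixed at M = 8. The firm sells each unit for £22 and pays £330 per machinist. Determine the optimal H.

H* = 16

With M = 8, MP_H = (3/4)·20·H^(-1/4)·8^(1/3) = 30·H^(-1/4).
Profit maximization for a price taker requires P·MP_H = w: 22·30·H^(-1/4) = 330.
So H^(-1/4) = 0.5, which gives H = 16.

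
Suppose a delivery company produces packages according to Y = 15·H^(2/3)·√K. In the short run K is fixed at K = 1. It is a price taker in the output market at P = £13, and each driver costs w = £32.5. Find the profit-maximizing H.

With K = 1, MP_H = (2/3)·15·H^(-1/3)·1^(1/2) = 10·H^(-1/3).
Profit maximization for a price taker requires P·MP_H = w: 13·10·H^(-1/3) = 32.5.
So H^(-1/3) = 0.25, which gives H = 64.

H* = 64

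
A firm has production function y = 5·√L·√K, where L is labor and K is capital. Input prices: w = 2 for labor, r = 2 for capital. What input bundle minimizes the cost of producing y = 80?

Cost minimization requires the marginal rate of technical substitution to equal the input-price ratio: MP_L/MP_K = w/r.
Here MP_L/MP_K = (1/2)·(K/L)/(1/2) = (K/L). Setting this equal to 2/2 = 1 gives K = L.
Substituting into y = 80: 5·L^(1/2)·(L)^(1/2) = 80.
Solving, L = 16 and K = 16.

L* = 16, K* = 16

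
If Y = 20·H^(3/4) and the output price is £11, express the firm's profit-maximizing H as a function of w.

H(w) = (165/w)^(4)

MP_H = (3/4)·20·H^(-1/4) = 15·H^(-1/4).
Setting P·MP_H = w: 165·H^(-1/4) = w.
Solving for H: H^(-1/4) = w/165, so H = (165/w)^(4).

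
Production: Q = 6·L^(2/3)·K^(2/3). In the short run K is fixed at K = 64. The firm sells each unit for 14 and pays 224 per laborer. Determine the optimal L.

L* = 64

With K = 64, MP_L = (2/3)·6·L^(-1/3)·64^(2/3) = 64·L^(-1/3).
Profit maximization for a price taker requires P·MP_L = w: 14·64·L^(-1/3) = 224.
So L^(-1/3) = 0.25, which gives L = 64.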